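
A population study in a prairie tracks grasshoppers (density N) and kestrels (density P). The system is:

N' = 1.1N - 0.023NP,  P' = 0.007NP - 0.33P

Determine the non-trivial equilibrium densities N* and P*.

Set dP/dt = 0 with P > 0: 0.007N - 0.33 = 0, so N* = 0.33/0.007 = 47.1.
Set dN/dt = 0 with N > 0: 1.1 - 0.023P = 0, so P* = 1.1/0.023 = 47.8.

N* ≈ 47.1, P* ≈ 47.8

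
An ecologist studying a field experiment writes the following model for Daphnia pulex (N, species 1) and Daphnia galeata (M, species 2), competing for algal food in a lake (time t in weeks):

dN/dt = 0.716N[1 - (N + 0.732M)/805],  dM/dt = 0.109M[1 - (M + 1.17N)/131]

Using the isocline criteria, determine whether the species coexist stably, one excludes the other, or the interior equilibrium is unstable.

Compare the nullcline intercepts: K1/α12 = 805/0.732 = 1100 > K2 = 131; K2/α21 = 131/1.17 = 112 < K1 = 805.
Since the inequalities point opposite ways, species 1 can invade but species 2 cannot.

species 1 excludes species 2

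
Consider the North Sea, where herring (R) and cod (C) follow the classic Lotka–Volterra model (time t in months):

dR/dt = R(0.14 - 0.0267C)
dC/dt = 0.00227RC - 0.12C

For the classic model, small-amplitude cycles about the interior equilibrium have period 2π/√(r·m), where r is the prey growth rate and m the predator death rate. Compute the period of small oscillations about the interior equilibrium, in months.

Here r = 0.14 and m = 0.12, so r·m = 0.0168.
ω = √0.0168 = 0.13 per month, hence T = 2π/ω ≈ 48.5 months.

T ≈ 48.5 months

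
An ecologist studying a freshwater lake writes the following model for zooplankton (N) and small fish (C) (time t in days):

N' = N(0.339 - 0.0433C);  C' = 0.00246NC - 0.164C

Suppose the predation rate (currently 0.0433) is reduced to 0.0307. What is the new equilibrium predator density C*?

C* ≈ 11

At the interior fixed point, setting dN/dt = 0 with N > 0 fixes C* = (prey growth rate)/(NC coefficient) — independent of the other coefficients.
With the change, C* = 0.339/0.0307 = 11; it rises from 7.83.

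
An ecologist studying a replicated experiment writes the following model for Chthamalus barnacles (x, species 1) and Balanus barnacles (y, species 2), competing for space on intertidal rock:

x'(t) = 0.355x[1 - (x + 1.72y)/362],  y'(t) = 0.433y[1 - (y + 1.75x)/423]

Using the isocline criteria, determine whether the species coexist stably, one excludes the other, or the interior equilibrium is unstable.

unstable coexistence (outcome depends on initial conditions)

Compare the nullcline intercepts: K1/α12 = 362/1.72 = 210 < K2 = 423; K2/α21 = 423/1.75 = 242 < K1 = 362.
Since both are reversed, neither can invade when rare; the interior point is a saddle.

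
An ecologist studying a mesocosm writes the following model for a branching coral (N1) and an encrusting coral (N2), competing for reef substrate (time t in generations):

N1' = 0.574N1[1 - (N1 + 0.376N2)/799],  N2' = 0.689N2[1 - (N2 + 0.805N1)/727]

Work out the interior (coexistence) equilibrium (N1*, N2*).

N1* ≈ 754, N2* ≈ 120

Setting both brackets to zero gives the nullclines N1 + 0.376N2 = 799 and 0.805N1 + N2 = 727.
Substituting N2 = 727 - 0.805N1 into the first: N1(1 - 0.376·0.805) = 799 - 0.376·727.
So N1* = 526/0.697 = 754, and then N2* = 727 - 0.805·754 = 120.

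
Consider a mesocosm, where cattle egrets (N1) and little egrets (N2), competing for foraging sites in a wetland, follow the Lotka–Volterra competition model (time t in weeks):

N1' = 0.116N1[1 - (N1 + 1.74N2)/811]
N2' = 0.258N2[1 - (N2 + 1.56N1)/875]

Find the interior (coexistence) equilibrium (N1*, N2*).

Setting both brackets to zero gives the nullclines N1 + 1.74N2 = 811 and 1.56N1 + N2 = 875.
Substituting N2 = 875 - 1.56N1 into the first: N1(1 - 1.74·1.56) = 811 - 1.74·875.
So N1* = -712/-1.71 = 415, and then N2* = 875 - 1.56·415 = 228.

N1* ≈ 415, N2* ≈ 228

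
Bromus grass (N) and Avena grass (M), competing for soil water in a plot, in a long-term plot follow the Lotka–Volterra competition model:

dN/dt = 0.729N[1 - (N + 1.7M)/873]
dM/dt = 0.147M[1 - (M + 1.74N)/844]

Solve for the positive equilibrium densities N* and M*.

Setting both brackets to zero gives the nullclines N + 1.7M = 873 and 1.74N + M = 844.
Substituting M = 844 - 1.74N into the first: N(1 - 1.7·1.74) = 873 - 1.7·844.
So N* = -562/-1.96 = 287, and then M* = 844 - 1.74·287 = 345.

N* ≈ 287, M* ≈ 345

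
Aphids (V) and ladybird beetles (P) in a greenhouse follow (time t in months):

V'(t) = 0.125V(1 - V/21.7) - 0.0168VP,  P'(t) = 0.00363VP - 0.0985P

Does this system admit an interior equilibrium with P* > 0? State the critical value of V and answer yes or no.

The predator equation gives dP/dt > 0 only when V > 0.0985/0.00363 = 27.1.
Without the predator, V → K = 21.7. Since 21.7 < 27.1, the predator cannot invade.

Threshold V = 27.1; K < 27.1, so no, the predator goes extinct.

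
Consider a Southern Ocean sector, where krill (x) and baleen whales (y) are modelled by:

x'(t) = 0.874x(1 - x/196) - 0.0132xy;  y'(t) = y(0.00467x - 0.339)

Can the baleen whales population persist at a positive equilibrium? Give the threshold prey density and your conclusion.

The predator equation gives dy/dt > 0 only when x > 0.339/0.00467 = 72.6.
Without the predator, x → K = 196. Since 196 > 72.6, the predator can invade and persist.

Threshold x = 72.6; K > 72.6, so yes, the predator persists.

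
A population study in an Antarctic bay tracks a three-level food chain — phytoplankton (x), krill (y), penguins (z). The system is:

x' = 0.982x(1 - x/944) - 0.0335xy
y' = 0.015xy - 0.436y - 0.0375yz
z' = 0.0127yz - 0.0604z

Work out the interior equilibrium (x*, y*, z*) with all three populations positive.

x* ≈ 791, y* ≈ 4.76, z* ≈ 305

From dz/dt = 0: 0.0127y* = 0.0604, so y* = 4.76.
From dx/dt = 0: 0.982(1 - x*/944) = 0.0335·4.76, giving x* = 944·(1 - 0.162) = 791.
From dy/dt = 0: 0.015·791 - 0.436 = 0.0375z*, so z* = 11.4/0.0375 = 305.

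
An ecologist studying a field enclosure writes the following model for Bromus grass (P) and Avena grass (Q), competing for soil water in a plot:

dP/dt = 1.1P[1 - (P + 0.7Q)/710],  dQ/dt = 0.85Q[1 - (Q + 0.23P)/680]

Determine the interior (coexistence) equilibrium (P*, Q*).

P* ≈ 279, Q* ≈ 616

Setting both brackets to zero gives the nullclines P + 0.7Q = 710 and 0.23P + Q = 680.
Substituting Q = 680 - 0.23P into the first: P(1 - 0.7·0.23) = 710 - 0.7·680.
So P* = 234/0.839 = 279, and then Q* = 680 - 0.23·279 = 616.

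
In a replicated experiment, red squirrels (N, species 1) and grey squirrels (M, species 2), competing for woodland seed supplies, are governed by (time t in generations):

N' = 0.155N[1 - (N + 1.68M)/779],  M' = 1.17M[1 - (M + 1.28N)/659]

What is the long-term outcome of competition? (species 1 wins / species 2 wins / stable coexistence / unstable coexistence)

Compare the nullcline intercepts: K1/α12 = 779/1.68 = 464 < K2 = 659; K2/α21 = 659/1.28 = 515 < K1 = 779.
Since both are reversed, neither can invade when rare; the interior point is a saddle.

unstable coexistence (outcome depends on initial conditions)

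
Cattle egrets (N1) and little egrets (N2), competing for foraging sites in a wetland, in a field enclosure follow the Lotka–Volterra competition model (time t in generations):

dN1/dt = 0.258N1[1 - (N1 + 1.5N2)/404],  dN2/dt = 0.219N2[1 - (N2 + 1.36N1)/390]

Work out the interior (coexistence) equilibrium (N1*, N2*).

Setting both brackets to zero gives the nullclines N1 + 1.5N2 = 404 and 1.36N1 + N2 = 390.
Substituting N2 = 390 - 1.36N1 into the first: N1(1 - 1.5·1.36) = 404 - 1.5·390.
So N1* = -181/-1.04 = 174, and then N2* = 390 - 1.36·174 = 153.

N1* ≈ 174, N2* ≈ 153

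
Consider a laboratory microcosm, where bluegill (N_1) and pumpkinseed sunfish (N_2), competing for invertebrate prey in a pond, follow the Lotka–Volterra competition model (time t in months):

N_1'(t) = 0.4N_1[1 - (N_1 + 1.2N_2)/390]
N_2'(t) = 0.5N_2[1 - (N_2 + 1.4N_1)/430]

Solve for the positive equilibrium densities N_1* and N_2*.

Setting both brackets to zero gives the nullclines N_1 + 1.2N_2 = 390 and 1.4N_1 + N_2 = 430.
Substituting N_2 = 430 - 1.4N_1 into the first: N_1(1 - 1.2·1.4) = 390 - 1.2·430.
So N_1* = -126/-0.68 = 185, and then N_2* = 430 - 1.4·185 = 171.

N_1* ≈ 185, N_2* ≈ 171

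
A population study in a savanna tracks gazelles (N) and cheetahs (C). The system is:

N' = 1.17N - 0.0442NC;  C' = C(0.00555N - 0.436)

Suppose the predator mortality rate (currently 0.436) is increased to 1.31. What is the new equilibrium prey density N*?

N* ≈ 236

At the interior fixed point, setting dC/dt = 0 with C > 0 fixes N* = (predator death rate)/(NC coefficient) — independent of the other coefficients.
With the change, N* = 1.31/0.00555 = 236; it rises from 78.6.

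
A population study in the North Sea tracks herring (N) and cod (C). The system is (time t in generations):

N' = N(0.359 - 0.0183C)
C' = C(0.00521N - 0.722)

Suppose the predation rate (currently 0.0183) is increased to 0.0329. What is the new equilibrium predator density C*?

At the interior fixed point, setting dN/dt = 0 with N > 0 fixes C* = (prey growth rate)/(NC coefficient) — independent of the other coefficients.
With the change, C* = 0.359/0.0329 = 10.9; it falls from 19.6.

C* ≈ 10.9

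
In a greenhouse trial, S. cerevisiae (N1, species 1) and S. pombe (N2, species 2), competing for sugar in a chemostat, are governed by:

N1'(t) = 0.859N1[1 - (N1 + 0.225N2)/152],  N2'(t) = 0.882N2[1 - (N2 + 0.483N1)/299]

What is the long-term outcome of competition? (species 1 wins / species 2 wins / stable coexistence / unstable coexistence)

Compare the nullcline intercepts: K1/α12 = 152/0.225 = 676 > K2 = 299; K2/α21 = 299/0.483 = 619 > K1 = 152.
Since both inequalities hold, each species can invade when rare, so the interior equilibrium is stable.

stable coexistence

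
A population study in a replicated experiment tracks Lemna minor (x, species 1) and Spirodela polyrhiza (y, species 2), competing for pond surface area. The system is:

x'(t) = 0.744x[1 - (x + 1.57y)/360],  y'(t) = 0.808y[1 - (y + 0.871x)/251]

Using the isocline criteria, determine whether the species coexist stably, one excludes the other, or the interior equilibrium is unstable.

Compare the nullcline intercepts: K1/α12 = 360/1.57 = 229 < K2 = 251; K2/α21 = 251/0.871 = 288 < K1 = 360.
Since both are reversed, neither can invade when rare; the interior point is a saddle.

unstable coexistence (outcome depends on initial conditions)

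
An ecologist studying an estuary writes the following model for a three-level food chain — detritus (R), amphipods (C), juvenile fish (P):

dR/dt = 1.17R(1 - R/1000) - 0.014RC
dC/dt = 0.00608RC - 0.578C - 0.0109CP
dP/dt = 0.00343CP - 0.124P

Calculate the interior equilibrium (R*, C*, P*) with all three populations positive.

From dP/dt = 0: 0.00343C* = 0.124, so C* = 36.2.
From dR/dt = 0: 1.17(1 - R*/1000) = 0.014·36.2, giving R* = 1000·(1 - 0.433) = 567.
From dC/dt = 0: 0.00608·567 - 0.578 = 0.0109P*, so P* = 2.87/0.0109 = 263.

R* ≈ 567, C* ≈ 36.2, P* ≈ 263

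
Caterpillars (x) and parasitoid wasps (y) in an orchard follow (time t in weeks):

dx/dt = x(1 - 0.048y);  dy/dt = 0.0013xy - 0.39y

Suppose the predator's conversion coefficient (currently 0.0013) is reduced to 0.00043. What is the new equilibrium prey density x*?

x* ≈ 907

At the interior fixed point, setting dy/dt = 0 with y > 0 fixes x* = (predator death rate)/(xy coefficient) — independent of the other coefficients.
With the change, x* = 0.39/0.00043 = 907; it rises from 300.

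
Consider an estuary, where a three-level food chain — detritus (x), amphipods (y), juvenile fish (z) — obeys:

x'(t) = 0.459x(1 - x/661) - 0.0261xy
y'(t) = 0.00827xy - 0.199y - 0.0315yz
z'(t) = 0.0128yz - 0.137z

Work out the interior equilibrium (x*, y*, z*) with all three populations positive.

From dz/dt = 0: 0.0128y* = 0.137, so y* = 10.7.
From dx/dt = 0: 0.459(1 - x*/661) = 0.0261·10.7, giving x* = 661·(1 - 0.609) = 259.
From dy/dt = 0: 0.00827·259 - 0.199 = 0.0315z*, so z* = 1.94/0.0315 = 61.6.

x* ≈ 259, y* ≈ 10.7, z* ≈ 61.6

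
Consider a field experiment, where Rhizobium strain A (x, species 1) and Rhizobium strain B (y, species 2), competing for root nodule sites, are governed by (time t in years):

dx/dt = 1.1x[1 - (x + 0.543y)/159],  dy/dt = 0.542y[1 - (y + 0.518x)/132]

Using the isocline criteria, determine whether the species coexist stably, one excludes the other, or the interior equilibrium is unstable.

Compare the nullcline intercepts: K1/α12 = 159/0.543 = 293 > K2 = 132; K2/α21 = 132/0.518 = 255 > K1 = 159.
Since both inequalities hold, each species can invade when rare, so the interior equilibrium is stable.

stable coexistence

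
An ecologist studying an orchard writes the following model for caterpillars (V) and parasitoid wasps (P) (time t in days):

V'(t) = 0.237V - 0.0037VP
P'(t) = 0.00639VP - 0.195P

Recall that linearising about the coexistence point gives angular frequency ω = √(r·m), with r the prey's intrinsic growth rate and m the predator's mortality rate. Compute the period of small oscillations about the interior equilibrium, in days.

T ≈ 29.2 days

Here r = 0.237 and m = 0.195, so r·m = 0.0462.
ω = √0.0462 = 0.215 per day, hence T = 2π/ω ≈ 29.2 days.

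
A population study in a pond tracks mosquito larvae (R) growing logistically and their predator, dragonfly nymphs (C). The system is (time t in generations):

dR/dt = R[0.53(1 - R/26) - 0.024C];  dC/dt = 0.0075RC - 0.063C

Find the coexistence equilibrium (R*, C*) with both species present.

R* ≈ 8.4, C* ≈ 14.9

From dC/dt = 0 with C > 0: 0.0075R* = 0.063, so R* = 8.4.
Substitute into dR/dt = 0: 0.53(1 - 8.4/26) = 0.024C*.
The bracket is 0.677, giving C* = 0.359/0.024 = 14.9.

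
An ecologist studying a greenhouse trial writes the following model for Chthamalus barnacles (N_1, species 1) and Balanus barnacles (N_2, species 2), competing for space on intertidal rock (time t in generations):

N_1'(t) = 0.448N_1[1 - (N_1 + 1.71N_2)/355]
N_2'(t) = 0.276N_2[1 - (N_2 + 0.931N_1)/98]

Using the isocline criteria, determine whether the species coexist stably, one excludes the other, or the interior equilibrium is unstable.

species 1 excludes species 2

Compare the nullcline intercepts: K1/α12 = 355/1.71 = 208 > K2 = 98; K2/α21 = 98/0.931 = 105 < K1 = 355.
Since the inequalities point opposite ways, species 1 can invade but species 2 cannot.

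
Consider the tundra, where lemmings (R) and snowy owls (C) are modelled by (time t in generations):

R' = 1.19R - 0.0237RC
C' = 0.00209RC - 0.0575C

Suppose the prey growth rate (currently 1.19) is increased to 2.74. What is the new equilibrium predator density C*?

C* ≈ 116

At the interior fixed point, setting dR/dt = 0 with R > 0 fixes C* = (prey growth rate)/(RC coefficient) — independent of the other coefficients.
With the change, C* = 2.74/0.0237 = 116; it rises from 50.2.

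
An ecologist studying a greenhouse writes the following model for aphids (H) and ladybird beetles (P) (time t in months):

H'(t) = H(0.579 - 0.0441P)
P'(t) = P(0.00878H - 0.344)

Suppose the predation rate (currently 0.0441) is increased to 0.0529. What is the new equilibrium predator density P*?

P* ≈ 10.9

At the interior fixed point, setting dH/dt = 0 with H > 0 fixes P* = (prey growth rate)/(HP coefficient) — independent of the other coefficients.
With the change, P* = 0.579/0.0529 = 10.9; it falls from 13.1.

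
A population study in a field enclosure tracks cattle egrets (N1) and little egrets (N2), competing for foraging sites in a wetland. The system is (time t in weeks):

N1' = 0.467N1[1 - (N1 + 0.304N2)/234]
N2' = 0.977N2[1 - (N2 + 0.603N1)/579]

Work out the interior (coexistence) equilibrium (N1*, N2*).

Setting both brackets to zero gives the nullclines N1 + 0.304N2 = 234 and 0.603N1 + N2 = 579.
Substituting N2 = 579 - 0.603N1 into the first: N1(1 - 0.304·0.603) = 234 - 0.304·579.
So N1* = 58/0.817 = 71, and then N2* = 579 - 0.603·71 = 536.

N1* ≈ 71, N2* ≈ 536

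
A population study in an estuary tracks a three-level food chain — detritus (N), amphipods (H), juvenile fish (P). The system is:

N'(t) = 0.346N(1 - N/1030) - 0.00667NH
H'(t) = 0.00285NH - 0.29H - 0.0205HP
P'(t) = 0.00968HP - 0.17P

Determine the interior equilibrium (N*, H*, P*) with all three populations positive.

N* ≈ 681, H* ≈ 17.6, P* ≈ 80.6

From dP/dt = 0: 0.00968H* = 0.17, so H* = 17.6.
From dN/dt = 0: 0.346(1 - N*/1030) = 0.00667·17.6, giving N* = 1030·(1 - 0.339) = 681.
From dH/dt = 0: 0.00285·681 - 0.29 = 0.0205P*, so P* = 1.65/0.0205 = 80.6.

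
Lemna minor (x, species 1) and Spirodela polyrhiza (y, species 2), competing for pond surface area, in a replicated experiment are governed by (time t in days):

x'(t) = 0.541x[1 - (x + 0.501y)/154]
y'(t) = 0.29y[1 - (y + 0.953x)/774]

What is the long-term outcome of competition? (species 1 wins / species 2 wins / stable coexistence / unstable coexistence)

Compare the nullcline intercepts: K1/α12 = 154/0.501 = 307 < K2 = 774; K2/α21 = 774/0.953 = 812 > K1 = 154.
Since the inequalities point opposite ways, species 2 can invade but species 1 cannot.

species 2 excludes species 1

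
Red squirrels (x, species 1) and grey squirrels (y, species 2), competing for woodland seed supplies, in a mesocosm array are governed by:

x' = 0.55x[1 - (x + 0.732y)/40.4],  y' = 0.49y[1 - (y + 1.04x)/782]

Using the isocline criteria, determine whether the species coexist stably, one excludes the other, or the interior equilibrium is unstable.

Compare the nullcline intercepts: K1/α12 = 40.4/0.732 = 55.2 < K2 = 782; K2/α21 = 782/1.04 = 752 > K1 = 40.4.
Since the inequalities point opposite ways, species 2 can invade but species 1 cannot.

species 2 excludes species 1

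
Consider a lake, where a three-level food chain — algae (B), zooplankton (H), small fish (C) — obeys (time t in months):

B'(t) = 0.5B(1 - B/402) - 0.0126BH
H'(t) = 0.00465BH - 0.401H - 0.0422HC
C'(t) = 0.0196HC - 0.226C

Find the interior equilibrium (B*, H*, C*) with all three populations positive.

From dC/dt = 0: 0.0196H* = 0.226, so H* = 11.5.
From dB/dt = 0: 0.5(1 - B*/402) = 0.0126·11.5, giving B* = 402·(1 - 0.291) = 285.
From dH/dt = 0: 0.00465·285 - 0.401 = 0.0422C*, so C* = 0.925/0.0422 = 21.9.

B* ≈ 285, H* ≈ 11.5, C* ≈ 21.9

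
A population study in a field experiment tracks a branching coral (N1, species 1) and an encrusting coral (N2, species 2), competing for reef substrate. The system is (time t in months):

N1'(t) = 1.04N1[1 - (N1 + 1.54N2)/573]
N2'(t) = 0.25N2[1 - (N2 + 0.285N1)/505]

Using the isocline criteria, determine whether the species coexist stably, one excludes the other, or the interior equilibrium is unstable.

Compare the nullcline intercepts: K1/α12 = 573/1.54 = 372 < K2 = 505; K2/α21 = 505/0.285 = 1770 > K1 = 573.
Since the inequalities point opposite ways, species 2 can invade but species 1 cannot.

species 2 excludes species 1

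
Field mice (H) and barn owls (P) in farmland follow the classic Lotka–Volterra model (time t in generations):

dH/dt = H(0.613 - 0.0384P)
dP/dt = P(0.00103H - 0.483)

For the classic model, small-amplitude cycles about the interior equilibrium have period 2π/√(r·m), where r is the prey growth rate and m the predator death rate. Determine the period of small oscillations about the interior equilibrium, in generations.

T ≈ 11.5 generations

Here r = 0.613 and m = 0.483, so r·m = 0.296.
ω = √0.296 = 0.544 per generation, hence T = 2π/ω ≈ 11.5 generations.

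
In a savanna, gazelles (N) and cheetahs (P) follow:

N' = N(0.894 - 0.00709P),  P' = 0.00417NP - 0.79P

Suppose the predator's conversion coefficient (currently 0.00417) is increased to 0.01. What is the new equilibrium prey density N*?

At the interior fixed point, setting dP/dt = 0 with P > 0 fixes N* = (predator death rate)/(NP coefficient) — independent of the other coefficients.
With the change, N* = 0.79/0.01 = 79; it falls from 189.

N* ≈ 79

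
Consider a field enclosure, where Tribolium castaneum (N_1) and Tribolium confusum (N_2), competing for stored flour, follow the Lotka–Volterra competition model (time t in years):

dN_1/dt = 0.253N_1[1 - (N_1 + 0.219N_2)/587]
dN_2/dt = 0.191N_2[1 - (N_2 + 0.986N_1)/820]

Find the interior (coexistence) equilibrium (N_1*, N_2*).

N_1* ≈ 520, N_2* ≈ 308

Setting both brackets to zero gives the nullclines N_1 + 0.219N_2 = 587 and 0.986N_1 + N_2 = 820.
Substituting N_2 = 820 - 0.986N_1 into the first: N_1(1 - 0.219·0.986) = 587 - 0.219·820.
So N_1* = 407/0.784 = 520, and then N_2* = 820 - 0.986·520 = 308.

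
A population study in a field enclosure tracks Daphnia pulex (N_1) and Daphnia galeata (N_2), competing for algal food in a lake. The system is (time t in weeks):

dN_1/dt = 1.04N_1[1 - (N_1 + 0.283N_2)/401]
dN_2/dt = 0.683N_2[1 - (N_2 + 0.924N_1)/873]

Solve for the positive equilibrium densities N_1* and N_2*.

Setting both brackets to zero gives the nullclines N_1 + 0.283N_2 = 401 and 0.924N_1 + N_2 = 873.
Substituting N_2 = 873 - 0.924N_1 into the first: N_1(1 - 0.283·0.924) = 401 - 0.283·873.
So N_1* = 154/0.739 = 208, and then N_2* = 873 - 0.924·208 = 680.

N_1* ≈ 208, N_2* ≈ 680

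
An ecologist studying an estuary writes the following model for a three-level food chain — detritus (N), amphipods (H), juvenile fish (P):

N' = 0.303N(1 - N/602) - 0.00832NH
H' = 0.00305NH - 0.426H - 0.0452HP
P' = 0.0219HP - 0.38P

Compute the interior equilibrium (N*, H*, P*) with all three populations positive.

From dP/dt = 0: 0.0219H* = 0.38, so H* = 17.4.
From dN/dt = 0: 0.303(1 - N*/602) = 0.00832·17.4, giving N* = 602·(1 - 0.476) = 315.
From dH/dt = 0: 0.00305·315 - 0.426 = 0.0452P*, so P* = 0.535/0.0452 = 11.8.

N* ≈ 315, H* ≈ 17.4, P* ≈ 11.8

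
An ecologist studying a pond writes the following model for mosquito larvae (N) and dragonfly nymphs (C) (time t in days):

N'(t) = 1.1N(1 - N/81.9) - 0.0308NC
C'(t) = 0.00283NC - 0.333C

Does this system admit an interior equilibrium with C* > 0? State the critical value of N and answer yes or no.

Threshold N = 118; K < 118, so no, the predator goes extinct.

The predator equation gives dC/dt > 0 only when N > 0.333/0.00283 = 118.
Without the predator, N → K = 81.9. Since 81.9 < 118, the predator cannot invade.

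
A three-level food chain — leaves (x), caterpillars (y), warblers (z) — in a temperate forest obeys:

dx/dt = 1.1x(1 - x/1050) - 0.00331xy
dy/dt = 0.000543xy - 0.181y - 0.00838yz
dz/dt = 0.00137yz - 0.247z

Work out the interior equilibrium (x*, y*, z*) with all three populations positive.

x* ≈ 480, y* ≈ 180, z* ≈ 9.53

From dz/dt = 0: 0.00137y* = 0.247, so y* = 180.
From dx/dt = 0: 1.1(1 - x*/1050) = 0.00331·180, giving x* = 1050·(1 - 0.543) = 480.
From dy/dt = 0: 0.000543·480 - 0.181 = 0.00838z*, so z* = 0.0798/0.00838 = 9.53.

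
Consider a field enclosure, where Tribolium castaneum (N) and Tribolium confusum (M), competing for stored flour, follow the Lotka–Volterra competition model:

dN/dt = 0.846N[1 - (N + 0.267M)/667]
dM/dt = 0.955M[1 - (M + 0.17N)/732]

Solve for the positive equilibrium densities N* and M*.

Setting both brackets to zero gives the nullclines N + 0.267M = 667 and 0.17N + M = 732.
Substituting M = 732 - 0.17N into the first: N(1 - 0.267·0.17) = 667 - 0.267·732.
So N* = 472/0.955 = 494, and then M* = 732 - 0.17·494 = 648.

N* ≈ 494, M* ≈ 648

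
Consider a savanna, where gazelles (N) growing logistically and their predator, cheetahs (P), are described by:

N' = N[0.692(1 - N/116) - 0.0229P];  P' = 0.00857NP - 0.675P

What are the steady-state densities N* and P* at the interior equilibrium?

N* ≈ 78.8, P* ≈ 9.7

From dP/dt = 0 with P > 0: 0.00857N* = 0.675, so N* = 78.8.
Substitute into dN/dt = 0: 0.692(1 - 78.8/116) = 0.0229P*.
The bracket is 0.321, giving P* = 0.222/0.0229 = 9.7.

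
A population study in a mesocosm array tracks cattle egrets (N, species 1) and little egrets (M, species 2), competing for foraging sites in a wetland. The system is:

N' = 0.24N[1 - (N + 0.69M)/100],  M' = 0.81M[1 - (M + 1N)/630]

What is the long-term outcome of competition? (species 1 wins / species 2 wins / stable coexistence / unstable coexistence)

species 2 excludes species 1

Compare the nullcline intercepts: K1/α12 = 100/0.69 = 145 < K2 = 630; K2/α21 = 630/1 = 630 > K1 = 100.
Since the inequalities point opposite ways, species 2 can invade but species 1 cannot.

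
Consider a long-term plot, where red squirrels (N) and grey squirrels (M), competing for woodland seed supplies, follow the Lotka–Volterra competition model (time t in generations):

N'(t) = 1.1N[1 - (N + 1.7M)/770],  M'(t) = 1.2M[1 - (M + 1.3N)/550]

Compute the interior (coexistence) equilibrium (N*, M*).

Setting both brackets to zero gives the nullclines N + 1.7M = 770 and 1.3N + M = 550.
Substituting M = 550 - 1.3N into the first: N(1 - 1.7·1.3) = 770 - 1.7·550.
So N* = -165/-1.21 = 136, and then M* = 550 - 1.3·136 = 373.

N* ≈ 136, M* ≈ 373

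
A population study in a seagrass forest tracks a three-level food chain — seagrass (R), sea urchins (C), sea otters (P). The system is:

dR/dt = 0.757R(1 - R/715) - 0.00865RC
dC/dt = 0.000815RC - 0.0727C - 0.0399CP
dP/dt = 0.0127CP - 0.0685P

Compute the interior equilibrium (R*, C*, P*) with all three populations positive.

From dP/dt = 0: 0.0127C* = 0.0685, so C* = 5.39.
From dR/dt = 0: 0.757(1 - R*/715) = 0.00865·5.39, giving R* = 715·(1 - 0.0616) = 671.
From dC/dt = 0: 0.000815·671 - 0.0727 = 0.0399P*, so P* = 0.474/0.0399 = 11.9.

R* ≈ 671, C* ≈ 5.39, P* ≈ 11.9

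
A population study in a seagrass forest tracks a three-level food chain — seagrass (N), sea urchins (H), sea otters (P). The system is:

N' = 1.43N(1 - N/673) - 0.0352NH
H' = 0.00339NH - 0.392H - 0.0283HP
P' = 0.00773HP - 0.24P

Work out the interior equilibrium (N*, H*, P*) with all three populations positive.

N* ≈ 159, H* ≈ 31, P* ≈ 5.15

From dP/dt = 0: 0.00773H* = 0.24, so H* = 31.
From dN/dt = 0: 1.43(1 - N*/673) = 0.0352·31, giving N* = 673·(1 - 0.764) = 159.
From dH/dt = 0: 0.00339·159 - 0.392 = 0.0283P*, so P* = 0.146/0.0283 = 5.15.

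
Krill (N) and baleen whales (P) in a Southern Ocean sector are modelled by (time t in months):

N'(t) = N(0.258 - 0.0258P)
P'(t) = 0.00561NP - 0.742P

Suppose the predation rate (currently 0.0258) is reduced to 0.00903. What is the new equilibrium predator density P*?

At the interior fixed point, setting dN/dt = 0 with N > 0 fixes P* = (prey growth rate)/(NP coefficient) — independent of the other coefficients.
With the change, P* = 0.258/0.00903 = 28.6; it rises from 10.

P* ≈ 28.6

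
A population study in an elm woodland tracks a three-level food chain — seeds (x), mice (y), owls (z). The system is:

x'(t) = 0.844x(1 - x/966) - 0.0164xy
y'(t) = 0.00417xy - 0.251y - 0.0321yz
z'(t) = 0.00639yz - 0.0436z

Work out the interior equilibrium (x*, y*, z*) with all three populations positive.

From dz/dt = 0: 0.00639y* = 0.0436, so y* = 6.82.
From dx/dt = 0: 0.844(1 - x*/966) = 0.0164·6.82, giving x* = 966·(1 - 0.133) = 838.
From dy/dt = 0: 0.00417·838 - 0.251 = 0.0321z*, so z* = 3.24/0.0321 = 101.

x* ≈ 838, y* ≈ 6.82, z* ≈ 101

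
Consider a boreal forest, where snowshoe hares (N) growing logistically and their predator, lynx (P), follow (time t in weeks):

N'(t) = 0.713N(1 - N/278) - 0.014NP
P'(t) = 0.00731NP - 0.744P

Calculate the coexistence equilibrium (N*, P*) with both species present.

N* ≈ 102, P* ≈ 32.3

From dP/dt = 0 with P > 0: 0.00731N* = 0.744, so N* = 102.
Substitute into dN/dt = 0: 0.713(1 - 102/278) = 0.014P*.
The bracket is 0.634, giving P* = 0.452/0.014 = 32.3.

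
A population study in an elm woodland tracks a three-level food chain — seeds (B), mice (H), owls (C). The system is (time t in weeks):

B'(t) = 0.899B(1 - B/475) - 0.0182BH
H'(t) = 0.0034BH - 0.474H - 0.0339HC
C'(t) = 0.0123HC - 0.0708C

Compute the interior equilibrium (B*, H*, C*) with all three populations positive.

From dC/dt = 0: 0.0123H* = 0.0708, so H* = 5.76.
From dB/dt = 0: 0.899(1 - B*/475) = 0.0182·5.76, giving B* = 475·(1 - 0.117) = 420.
From dH/dt = 0: 0.0034·420 - 0.474 = 0.0339C*, so C* = 0.953/0.0339 = 28.1.

B* ≈ 420, H* ≈ 5.76, C* ≈ 28.1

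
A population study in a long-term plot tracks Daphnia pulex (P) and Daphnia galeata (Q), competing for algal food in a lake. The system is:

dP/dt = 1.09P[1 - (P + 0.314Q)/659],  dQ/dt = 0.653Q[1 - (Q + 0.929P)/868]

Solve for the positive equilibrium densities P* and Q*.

Setting both brackets to zero gives the nullclines P + 0.314Q = 659 and 0.929P + Q = 868.
Substituting Q = 868 - 0.929P into the first: P(1 - 0.314·0.929) = 659 - 0.314·868.
So P* = 386/0.708 = 546, and then Q* = 868 - 0.929·546 = 361.

P* ≈ 546, Q* ≈ 361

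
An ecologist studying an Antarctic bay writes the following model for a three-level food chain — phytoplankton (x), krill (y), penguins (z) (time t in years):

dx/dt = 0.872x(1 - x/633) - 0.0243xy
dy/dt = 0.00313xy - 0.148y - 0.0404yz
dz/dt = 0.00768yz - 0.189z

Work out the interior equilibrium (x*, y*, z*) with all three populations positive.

x* ≈ 199, y* ≈ 24.6, z* ≈ 11.7

From dz/dt = 0: 0.00768y* = 0.189, so y* = 24.6.
From dx/dt = 0: 0.872(1 - x*/633) = 0.0243·24.6, giving x* = 633·(1 - 0.686) = 199.
From dy/dt = 0: 0.00313·199 - 0.148 = 0.0404z*, so z* = 0.475/0.0404 = 11.7.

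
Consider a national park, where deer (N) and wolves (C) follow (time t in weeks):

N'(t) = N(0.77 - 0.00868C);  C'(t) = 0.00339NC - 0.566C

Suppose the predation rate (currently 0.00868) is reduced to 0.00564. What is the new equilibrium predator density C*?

At the interior fixed point, setting dN/dt = 0 with N > 0 fixes C* = (prey growth rate)/(NC coefficient) — independent of the other coefficients.
With the change, C* = 0.77/0.00564 = 137; it rises from 88.7.

C* ≈ 137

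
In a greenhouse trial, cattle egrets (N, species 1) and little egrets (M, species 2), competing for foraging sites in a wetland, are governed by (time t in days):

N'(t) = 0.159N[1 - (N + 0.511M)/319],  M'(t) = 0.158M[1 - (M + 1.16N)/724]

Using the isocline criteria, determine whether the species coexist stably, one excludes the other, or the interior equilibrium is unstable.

Compare the nullcline intercepts: K1/α12 = 319/0.511 = 624 < K2 = 724; K2/α21 = 724/1.16 = 624 > K1 = 319.
Since the inequalities point opposite ways, species 2 can invade but species 1 cannot.

species 2 excludes species 1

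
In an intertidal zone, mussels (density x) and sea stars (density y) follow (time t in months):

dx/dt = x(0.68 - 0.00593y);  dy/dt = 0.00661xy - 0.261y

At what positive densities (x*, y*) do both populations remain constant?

Set dy/dt = 0 with y > 0: 0.00661x - 0.261 = 0, so x* = 0.261/0.00661 = 39.5.
Set dx/dt = 0 with x > 0: 0.68 - 0.00593y = 0, so y* = 0.68/0.00593 = 115.

x* ≈ 39.5, y* ≈ 115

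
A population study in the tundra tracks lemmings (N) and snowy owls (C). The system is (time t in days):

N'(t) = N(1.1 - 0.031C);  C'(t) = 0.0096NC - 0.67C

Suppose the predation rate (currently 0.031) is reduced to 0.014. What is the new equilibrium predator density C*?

At the interior fixed point, setting dN/dt = 0 with N > 0 fixes C* = (prey growth rate)/(NC coefficient) — independent of the other coefficients.
With the change, C* = 1.1/0.014 = 78.6; it rises from 35.5.

C* ≈ 78.6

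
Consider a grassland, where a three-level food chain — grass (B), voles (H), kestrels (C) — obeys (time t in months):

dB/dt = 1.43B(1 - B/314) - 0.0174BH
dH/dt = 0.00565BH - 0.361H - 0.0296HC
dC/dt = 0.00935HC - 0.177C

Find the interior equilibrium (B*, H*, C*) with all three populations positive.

B* ≈ 242, H* ≈ 18.9, C* ≈ 33.9

From dC/dt = 0: 0.00935H* = 0.177, so H* = 18.9.
From dB/dt = 0: 1.43(1 - B*/314) = 0.0174·18.9, giving B* = 314·(1 - 0.23) = 242.
From dH/dt = 0: 0.00565·242 - 0.361 = 0.0296C*, so C* = 1/0.0296 = 33.9.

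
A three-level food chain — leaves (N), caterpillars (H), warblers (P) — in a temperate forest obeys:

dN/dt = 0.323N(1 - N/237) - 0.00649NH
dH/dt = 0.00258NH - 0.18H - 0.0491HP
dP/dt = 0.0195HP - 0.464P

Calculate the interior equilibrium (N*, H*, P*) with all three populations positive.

N* ≈ 124, H* ≈ 23.8, P* ≈ 2.83

From dP/dt = 0: 0.0195H* = 0.464, so H* = 23.8.
From dN/dt = 0: 0.323(1 - N*/237) = 0.00649·23.8, giving N* = 237·(1 - 0.478) = 124.
From dH/dt = 0: 0.00258·124 - 0.18 = 0.0491P*, so P* = 0.139/0.0491 = 2.83.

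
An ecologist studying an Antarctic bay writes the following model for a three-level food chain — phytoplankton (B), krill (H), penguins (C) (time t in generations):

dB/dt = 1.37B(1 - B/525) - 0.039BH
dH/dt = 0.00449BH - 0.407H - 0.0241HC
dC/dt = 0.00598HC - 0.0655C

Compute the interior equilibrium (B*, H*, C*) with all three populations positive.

From dC/dt = 0: 0.00598H* = 0.0655, so H* = 11.
From dB/dt = 0: 1.37(1 - B*/525) = 0.039·11, giving B* = 525·(1 - 0.312) = 361.
From dH/dt = 0: 0.00449·361 - 0.407 = 0.0241C*, so C* = 1.22/0.0241 = 50.4.

B* ≈ 361, H* ≈ 11, C* ≈ 50.4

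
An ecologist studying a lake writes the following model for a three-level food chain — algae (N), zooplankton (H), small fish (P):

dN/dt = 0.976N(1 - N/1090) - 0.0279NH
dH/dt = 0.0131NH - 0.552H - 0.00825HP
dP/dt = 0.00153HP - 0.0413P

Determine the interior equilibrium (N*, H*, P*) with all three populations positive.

From dP/dt = 0: 0.00153H* = 0.0413, so H* = 27.
From dN/dt = 0: 0.976(1 - N*/1090) = 0.0279·27, giving N* = 1090·(1 - 0.772) = 249.
From dH/dt = 0: 0.0131·249 - 0.552 = 0.00825P*, so P* = 2.71/0.00825 = 328.

N* ≈ 249, H* ≈ 27, P* ≈ 328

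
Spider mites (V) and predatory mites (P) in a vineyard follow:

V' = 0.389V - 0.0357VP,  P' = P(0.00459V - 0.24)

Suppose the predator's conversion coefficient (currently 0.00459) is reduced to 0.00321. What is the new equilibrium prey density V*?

V* ≈ 74.8

At the interior fixed point, setting dP/dt = 0 with P > 0 fixes V* = (predator death rate)/(VP coefficient) — independent of the other coefficients.
With the change, V* = 0.24/0.00321 = 74.8; it rises from 52.3.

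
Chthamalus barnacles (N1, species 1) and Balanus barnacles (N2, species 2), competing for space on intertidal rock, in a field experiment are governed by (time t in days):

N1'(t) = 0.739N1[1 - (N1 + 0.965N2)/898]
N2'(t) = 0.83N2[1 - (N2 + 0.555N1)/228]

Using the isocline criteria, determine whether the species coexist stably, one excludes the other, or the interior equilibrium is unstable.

Compare the nullcline intercepts: K1/α12 = 898/0.965 = 931 > K2 = 228; K2/α21 = 228/0.555 = 411 < K1 = 898.
Since the inequalities point opposite ways, species 1 can invade but species 2 cannot.

species 1 excludes species 2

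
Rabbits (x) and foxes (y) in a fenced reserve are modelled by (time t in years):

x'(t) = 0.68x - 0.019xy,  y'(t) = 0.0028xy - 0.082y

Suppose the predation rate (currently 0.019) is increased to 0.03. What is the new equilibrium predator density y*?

y* ≈ 22.7

At the interior fixed point, setting dx/dt = 0 with x > 0 fixes y* = (prey growth rate)/(xy coefficient) — independent of the other coefficients.
With the change, y* = 0.68/0.03 = 22.7; it falls from 35.8.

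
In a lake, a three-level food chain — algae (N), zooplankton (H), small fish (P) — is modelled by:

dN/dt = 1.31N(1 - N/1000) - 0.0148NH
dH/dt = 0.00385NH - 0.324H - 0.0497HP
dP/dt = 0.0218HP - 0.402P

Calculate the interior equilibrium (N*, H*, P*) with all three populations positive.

N* ≈ 792, H* ≈ 18.4, P* ≈ 54.8

From dP/dt = 0: 0.0218H* = 0.402, so H* = 18.4.
From dN/dt = 0: 1.31(1 - N*/1000) = 0.0148·18.4, giving N* = 1000·(1 - 0.208) = 792.
From dH/dt = 0: 0.00385·792 - 0.324 = 0.0497P*, so P* = 2.72/0.0497 = 54.8.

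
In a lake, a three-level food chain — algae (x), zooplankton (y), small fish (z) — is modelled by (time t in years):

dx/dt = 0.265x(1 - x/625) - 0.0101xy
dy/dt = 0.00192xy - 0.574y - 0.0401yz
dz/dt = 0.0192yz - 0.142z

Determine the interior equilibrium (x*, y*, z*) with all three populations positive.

x* ≈ 449, y* ≈ 7.4, z* ≈ 7.18

From dz/dt = 0: 0.0192y* = 0.142, so y* = 7.4.
From dx/dt = 0: 0.265(1 - x*/625) = 0.0101·7.4, giving x* = 625·(1 - 0.282) = 449.
From dy/dt = 0: 0.00192·449 - 0.574 = 0.0401z*, so z* = 0.288/0.0401 = 7.18.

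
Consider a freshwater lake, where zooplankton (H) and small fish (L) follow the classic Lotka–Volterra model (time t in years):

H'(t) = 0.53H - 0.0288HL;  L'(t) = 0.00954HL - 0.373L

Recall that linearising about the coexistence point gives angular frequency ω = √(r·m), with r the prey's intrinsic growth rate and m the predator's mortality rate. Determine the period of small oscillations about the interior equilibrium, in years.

T ≈ 14.1 years

Here r = 0.53 and m = 0.373, so r·m = 0.198.
ω = √0.198 = 0.445 per year, hence T = 2π/ω ≈ 14.1 years.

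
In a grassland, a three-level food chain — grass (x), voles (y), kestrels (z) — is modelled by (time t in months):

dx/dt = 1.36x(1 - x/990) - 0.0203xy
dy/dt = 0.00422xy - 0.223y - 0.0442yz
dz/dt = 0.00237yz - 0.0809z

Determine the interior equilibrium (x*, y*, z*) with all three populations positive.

From dz/dt = 0: 0.00237y* = 0.0809, so y* = 34.1.
From dx/dt = 0: 1.36(1 - x*/990) = 0.0203·34.1, giving x* = 990·(1 - 0.51) = 486.
From dy/dt = 0: 0.00422·486 - 0.223 = 0.0442z*, so z* = 1.83/0.0442 = 41.3.

x* ≈ 486, y* ≈ 34.1, z* ≈ 41.3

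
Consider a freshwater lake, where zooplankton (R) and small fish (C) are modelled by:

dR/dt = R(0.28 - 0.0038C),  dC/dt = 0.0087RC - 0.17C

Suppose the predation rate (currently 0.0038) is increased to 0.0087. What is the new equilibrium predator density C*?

C* ≈ 32.2

At the interior fixed point, setting dR/dt = 0 with R > 0 fixes C* = (prey growth rate)/(RC coefficient) — independent of the other coefficients.
With the change, C* = 0.28/0.0087 = 32.2; it falls from 73.7.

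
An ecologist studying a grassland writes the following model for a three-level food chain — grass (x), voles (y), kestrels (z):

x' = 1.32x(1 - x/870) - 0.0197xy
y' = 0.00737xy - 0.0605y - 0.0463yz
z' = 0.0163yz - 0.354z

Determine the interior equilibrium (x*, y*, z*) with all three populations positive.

x* ≈ 588, y* ≈ 21.7, z* ≈ 92.3

From dz/dt = 0: 0.0163y* = 0.354, so y* = 21.7.
From dx/dt = 0: 1.32(1 - x*/870) = 0.0197·21.7, giving x* = 870·(1 - 0.324) = 588.
From dy/dt = 0: 0.00737·588 - 0.0605 = 0.0463z*, so z* = 4.27/0.0463 = 92.3.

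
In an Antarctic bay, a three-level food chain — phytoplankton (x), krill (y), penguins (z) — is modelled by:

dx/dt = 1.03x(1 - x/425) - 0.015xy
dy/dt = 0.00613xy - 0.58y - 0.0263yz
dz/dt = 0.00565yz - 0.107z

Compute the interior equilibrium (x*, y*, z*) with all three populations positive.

From dz/dt = 0: 0.00565y* = 0.107, so y* = 18.9.
From dx/dt = 0: 1.03(1 - x*/425) = 0.015·18.9, giving x* = 425·(1 - 0.276) = 308.
From dy/dt = 0: 0.00613·308 - 0.58 = 0.0263z*, so z* = 1.31/0.0263 = 49.7.

x* ≈ 308, y* ≈ 18.9, z* ≈ 49.7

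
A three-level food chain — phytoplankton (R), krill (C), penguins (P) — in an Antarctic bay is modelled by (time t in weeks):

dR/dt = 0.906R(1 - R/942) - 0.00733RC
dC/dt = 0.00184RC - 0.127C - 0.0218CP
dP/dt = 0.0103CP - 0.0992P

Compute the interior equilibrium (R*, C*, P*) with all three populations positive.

From dP/dt = 0: 0.0103C* = 0.0992, so C* = 9.63.
From dR/dt = 0: 0.906(1 - R*/942) = 0.00733·9.63, giving R* = 942·(1 - 0.0779) = 869.
From dC/dt = 0: 0.00184·869 - 0.127 = 0.0218P*, so P* = 1.47/0.0218 = 67.5.

R* ≈ 869, C* ≈ 9.63, P* ≈ 67.5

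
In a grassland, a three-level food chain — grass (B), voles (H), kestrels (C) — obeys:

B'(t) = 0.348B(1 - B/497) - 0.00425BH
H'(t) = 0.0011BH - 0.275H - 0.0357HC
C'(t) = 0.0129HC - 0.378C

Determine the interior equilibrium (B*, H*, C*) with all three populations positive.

From dC/dt = 0: 0.0129H* = 0.378, so H* = 29.3.
From dB/dt = 0: 0.348(1 - B*/497) = 0.00425·29.3, giving B* = 497·(1 - 0.358) = 319.
From dH/dt = 0: 0.0011·319 - 0.275 = 0.0357C*, so C* = 0.0761/0.0357 = 2.13.

B* ≈ 319, H* ≈ 29.3, C* ≈ 2.13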